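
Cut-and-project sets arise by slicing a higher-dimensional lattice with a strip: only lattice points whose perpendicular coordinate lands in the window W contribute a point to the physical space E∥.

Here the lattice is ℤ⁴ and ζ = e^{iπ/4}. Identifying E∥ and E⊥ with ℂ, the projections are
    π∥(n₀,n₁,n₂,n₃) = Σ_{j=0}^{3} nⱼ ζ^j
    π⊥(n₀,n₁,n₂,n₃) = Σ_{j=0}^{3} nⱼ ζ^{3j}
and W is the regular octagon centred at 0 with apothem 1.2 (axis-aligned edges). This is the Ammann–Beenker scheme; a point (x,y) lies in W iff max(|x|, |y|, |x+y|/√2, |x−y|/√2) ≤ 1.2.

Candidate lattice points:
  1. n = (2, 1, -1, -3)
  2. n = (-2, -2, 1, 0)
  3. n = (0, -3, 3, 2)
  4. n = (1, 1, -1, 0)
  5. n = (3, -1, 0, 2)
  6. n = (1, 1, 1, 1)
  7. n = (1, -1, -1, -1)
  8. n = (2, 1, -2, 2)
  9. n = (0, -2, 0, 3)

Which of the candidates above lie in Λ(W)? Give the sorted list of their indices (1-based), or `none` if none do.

π⊥(n) = n₀ + n₁ζ³ + n₂ζ⁶ + n₃ζ⁹ where ζ = e^{iπ/4}.
candidate 1: n = (2, 1, -1, -3) → π⊥ ≈ (-0.8284, -0.4142); max(|x|,|y|,|x±y|/√2) = 0.8787 ≤ 1.2 ⇒ ∈ W
candidate 2: n = (-2, -2, 1, 0) → π⊥ ≈ (-0.5858, -2.4142); max(|x|,|y|,|x±y|/√2) = 2.4142 > 1.2 ⇒ ∉ W
candidate 3: n = (0, -3, 3, 2) → π⊥ ≈ (+3.5355, -3.7071); max(|x|,|y|,|x±y|/√2) = 5.1213 > 1.2 ⇒ ∉ W
candidate 4: n = (1, 1, -1, 0) → π⊥ ≈ (+0.2929, +1.7071); max(|x|,|y|,|x±y|/√2) = 1.7071 > 1.2 ⇒ ∉ W
candidate 5: n = (3, -1, 0, 2) → π⊥ ≈ (+5.1213, +0.7071); max(|x|,|y|,|x±y|/√2) = 5.1213 > 1.2 ⇒ ∉ W
candidate 6: n = (1, 1, 1, 1) → π⊥ ≈ (+1.0000, +0.4142); max(|x|,|y|,|x±y|/√2) = 1.0000 ≤ 1.2 ⇒ ∈ W
candidate 7: n = (1, -1, -1, -1) → π⊥ ≈ (+1.0000, -0.4142); max(|x|,|y|,|x±y|/√2) = 1.0000 ≤ 1.2 ⇒ ∈ W
candidate 8: n = (2, 1, -2, 2) → π⊥ ≈ (+2.7071, +4.1213); max(|x|,|y|,|x±y|/√2) = 4.8284 > 1.2 ⇒ ∉ W
candidate 9: n = (0, -2, 0, 3) → π⊥ ≈ (+3.5355, +0.7071); max(|x|,|y|,|x±y|/√2) = 3.5355 > 1.2 ⇒ ∉ W

1, 6, 7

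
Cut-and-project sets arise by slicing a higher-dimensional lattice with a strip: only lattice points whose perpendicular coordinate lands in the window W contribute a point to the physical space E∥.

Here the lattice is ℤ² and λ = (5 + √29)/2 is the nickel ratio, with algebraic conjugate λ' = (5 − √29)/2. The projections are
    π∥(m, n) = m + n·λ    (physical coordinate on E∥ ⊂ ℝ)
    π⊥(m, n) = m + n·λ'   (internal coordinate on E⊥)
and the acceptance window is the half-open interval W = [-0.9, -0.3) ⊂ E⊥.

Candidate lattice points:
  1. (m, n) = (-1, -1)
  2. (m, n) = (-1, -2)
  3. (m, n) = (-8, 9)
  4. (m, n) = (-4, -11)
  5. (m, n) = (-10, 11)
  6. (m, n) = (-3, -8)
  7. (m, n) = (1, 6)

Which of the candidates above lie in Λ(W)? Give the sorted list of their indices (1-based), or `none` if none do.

1, 2

λ' = (5−√29)/2 ≈ -0.192582.
#1 (-1,-1): internal coord -1 + (-1)·λ' = -0.807418; -0.807418 ∈ [-0.9, -0.3) → IN Λ
#2 (-1,-2): internal coord -1 + (-2)·λ' = -0.614835; -0.614835 ∈ [-0.9, -0.3) → IN Λ
#3 (-8,9): internal coord -8 + (9)·λ' = -9.733242; -9.733242 ∉ [-0.9, -0.3) → out
#4 (-4,-11): internal coord -4 + (-11)·λ' = -1.881594; -1.881594 ∉ [-0.9, -0.3) → out
#5 (-10,11): internal coord -10 + (11)·λ' = -12.118406; -12.118406 ∉ [-0.9, -0.3) → out
#6 (-3,-8): internal coord -3 + (-8)·λ' = -1.459341; -1.459341 ∉ [-0.9, -0.3) → out
#7 (1,6): internal coord 1 + (6)·λ' = -0.155494; -0.155494 ∉ [-0.9, -0.3) → out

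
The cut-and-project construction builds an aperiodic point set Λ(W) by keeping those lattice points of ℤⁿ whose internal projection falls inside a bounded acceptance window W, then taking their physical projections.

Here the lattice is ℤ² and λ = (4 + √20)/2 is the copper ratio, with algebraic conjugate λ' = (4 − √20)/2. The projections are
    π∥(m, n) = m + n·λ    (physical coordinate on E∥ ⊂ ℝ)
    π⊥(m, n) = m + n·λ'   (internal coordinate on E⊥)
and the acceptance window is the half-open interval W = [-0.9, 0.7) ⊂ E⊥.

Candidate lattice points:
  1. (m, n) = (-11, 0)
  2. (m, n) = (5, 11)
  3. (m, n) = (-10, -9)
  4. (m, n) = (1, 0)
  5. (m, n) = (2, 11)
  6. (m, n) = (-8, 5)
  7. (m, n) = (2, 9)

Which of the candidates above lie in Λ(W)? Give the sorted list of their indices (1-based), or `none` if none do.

5, 7

λ' = (4−√20)/2 ≈ -0.236068.
#1 (-11,0): internal coord -11 + (0)·λ' = -11.000000; -11.000000 ∉ [-0.9, 0.7) → out
#2 (5,11): internal coord 5 + (11)·λ' = +2.403252; +2.403252 ∉ [-0.9, 0.7) → out
#3 (-10,-9): internal coord -10 + (-9)·λ' = -7.875388; -7.875388 ∉ [-0.9, 0.7) → out
#4 (1,0): internal coord 1 + (0)·λ' = +1.000000; +1.000000 ∉ [-0.9, 0.7) → out
#5 (2,11): internal coord 2 + (11)·λ' = -0.596748; -0.596748 ∈ [-0.9, 0.7) → IN Λ
#6 (-8,5): internal coord -8 + (5)·λ' = -9.180340; -9.180340 ∉ [-0.9, 0.7) → out
#7 (2,9): internal coord 2 + (9)·λ' = -0.124612; -0.124612 ∈ [-0.9, 0.7) → IN Λ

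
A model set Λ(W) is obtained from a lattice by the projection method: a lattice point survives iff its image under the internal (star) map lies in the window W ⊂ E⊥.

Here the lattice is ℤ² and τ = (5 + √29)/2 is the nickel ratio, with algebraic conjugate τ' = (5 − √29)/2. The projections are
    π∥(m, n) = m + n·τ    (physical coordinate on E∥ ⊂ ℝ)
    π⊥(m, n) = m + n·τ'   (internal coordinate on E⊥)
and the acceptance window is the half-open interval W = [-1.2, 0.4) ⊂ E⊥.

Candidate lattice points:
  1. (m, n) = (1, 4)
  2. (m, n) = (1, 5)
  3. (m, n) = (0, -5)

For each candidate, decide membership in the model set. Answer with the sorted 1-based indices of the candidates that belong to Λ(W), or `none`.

τ' = (5−√29)/2 ≈ -0.1926.
[1] lift (1,4): star map gives 0.2297; window check -1.2 ≤ 0.2297 < 0.4 is true → IN Λ
[2] lift (1,5): star map gives 0.0371; window check -1.2 ≤ 0.0371 < 0.4 is true → IN Λ
[3] lift (0,-5): star map gives 0.9629; window check -1.2 ≤ 0.9629 < 0.4 is false → out

1, 2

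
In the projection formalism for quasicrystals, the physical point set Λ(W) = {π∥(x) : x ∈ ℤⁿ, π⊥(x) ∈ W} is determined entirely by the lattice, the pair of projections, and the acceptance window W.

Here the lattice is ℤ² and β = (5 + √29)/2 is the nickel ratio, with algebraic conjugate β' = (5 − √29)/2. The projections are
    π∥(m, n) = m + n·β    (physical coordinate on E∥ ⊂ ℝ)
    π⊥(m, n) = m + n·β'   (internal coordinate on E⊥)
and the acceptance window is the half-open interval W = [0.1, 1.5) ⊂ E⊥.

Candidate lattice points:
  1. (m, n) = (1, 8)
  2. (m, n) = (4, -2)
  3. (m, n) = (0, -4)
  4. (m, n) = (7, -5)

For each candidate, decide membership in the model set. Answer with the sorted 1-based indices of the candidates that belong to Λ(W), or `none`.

Numerically β ≈ 5.1926 and β' = −1/β ≈ -0.1926.
[1] lift (1,8): star map gives -0.5407; window check 0.1 ≤ -0.5407 < 1.5 is false → out
[2] lift (4,-2): star map gives 4.3852; window check 0.1 ≤ 4.3852 < 1.5 is false → out
[3] lift (0,-4): star map gives 0.7703; window check 0.1 ≤ 0.7703 < 1.5 is true → IN Λ
[4] lift (7,-5): star map gives 7.9629; window check 0.1 ≤ 7.9629 < 1.5 is false → out

3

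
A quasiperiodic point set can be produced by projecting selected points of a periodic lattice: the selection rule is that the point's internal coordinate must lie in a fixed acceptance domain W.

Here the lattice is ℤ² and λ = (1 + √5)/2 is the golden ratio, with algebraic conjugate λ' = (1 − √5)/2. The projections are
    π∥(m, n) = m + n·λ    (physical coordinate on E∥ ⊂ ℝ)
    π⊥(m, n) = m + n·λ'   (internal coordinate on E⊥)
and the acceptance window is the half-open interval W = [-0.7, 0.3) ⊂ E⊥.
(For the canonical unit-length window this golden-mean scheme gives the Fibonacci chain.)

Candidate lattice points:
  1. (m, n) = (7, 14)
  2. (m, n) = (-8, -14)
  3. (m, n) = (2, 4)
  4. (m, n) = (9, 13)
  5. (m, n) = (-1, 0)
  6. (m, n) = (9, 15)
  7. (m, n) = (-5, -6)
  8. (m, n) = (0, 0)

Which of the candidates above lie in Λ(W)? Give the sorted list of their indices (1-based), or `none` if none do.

λ' = (1−√5)/2 ≈ -0.6180.
#1 (7,14): internal coord 7 + (14)·λ' = -1.6525; -1.6525 ∉ [-0.7, 0.3) → out
#2 (-8,-14): internal coord -8 + (-14)·λ' = +0.6525; +0.6525 ∉ [-0.7, 0.3) → out
#3 (2,4): internal coord 2 + (4)·λ' = -0.4721; -0.4721 ∈ [-0.7, 0.3) → IN Λ
#4 (9,13): internal coord 9 + (13)·λ' = +0.9656; +0.9656 ∉ [-0.7, 0.3) → out
#5 (-1,0): internal coord -1 + (0)·λ' = -1.0000; -1.0000 ∉ [-0.7, 0.3) → out
#6 (9,15): internal coord 9 + (15)·λ' = -0.2705; -0.2705 ∈ [-0.7, 0.3) → IN Λ
#7 (-5,-6): internal coord -5 + (-6)·λ' = -1.2918; -1.2918 ∉ [-0.7, 0.3) → out
#8 (0,0): internal coord 0 + (0)·λ' = +0.0000; +0.0000 ∈ [-0.7, 0.3) → IN Λ

3, 6, 8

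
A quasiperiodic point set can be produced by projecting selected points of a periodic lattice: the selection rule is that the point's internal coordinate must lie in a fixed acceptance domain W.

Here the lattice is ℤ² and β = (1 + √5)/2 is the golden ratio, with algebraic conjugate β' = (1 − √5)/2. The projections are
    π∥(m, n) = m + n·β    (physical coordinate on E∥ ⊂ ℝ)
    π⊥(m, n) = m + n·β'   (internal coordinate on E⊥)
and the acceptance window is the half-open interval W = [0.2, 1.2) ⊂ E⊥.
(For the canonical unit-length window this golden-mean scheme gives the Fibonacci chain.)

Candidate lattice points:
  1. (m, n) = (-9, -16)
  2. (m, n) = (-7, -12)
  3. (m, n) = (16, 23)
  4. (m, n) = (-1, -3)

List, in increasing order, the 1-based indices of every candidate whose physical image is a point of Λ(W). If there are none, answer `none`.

1, 2, 4

β' = (1−√5)/2 ≈ -0.618034.
candidate 1: (m,n)=(-9,-16) → π∥ = -9-16·β ≈ -34.888544, π⊥ = -9-16·β' ≈ 0.888544 ∈ [0.2, 1.2) ⇒ IN Λ
candidate 2: (m,n)=(-7,-12) → π∥ = -7-12·β ≈ -26.416408, π⊥ = -7-12·β' ≈ 0.416408 ∈ [0.2, 1.2) ⇒ IN Λ
candidate 3: (m,n)=(16,23) → π∥ = 16+23·β ≈ 53.214782, π⊥ = 16+23·β' ≈ 1.785218 ∉ [0.2, 1.2) ⇒ out
candidate 4: (m,n)=(-1,-3) → π∥ = -1-3·β ≈ -5.854102, π⊥ = -1-3·β' ≈ 0.854102 ∈ [0.2, 1.2) ⇒ IN Λ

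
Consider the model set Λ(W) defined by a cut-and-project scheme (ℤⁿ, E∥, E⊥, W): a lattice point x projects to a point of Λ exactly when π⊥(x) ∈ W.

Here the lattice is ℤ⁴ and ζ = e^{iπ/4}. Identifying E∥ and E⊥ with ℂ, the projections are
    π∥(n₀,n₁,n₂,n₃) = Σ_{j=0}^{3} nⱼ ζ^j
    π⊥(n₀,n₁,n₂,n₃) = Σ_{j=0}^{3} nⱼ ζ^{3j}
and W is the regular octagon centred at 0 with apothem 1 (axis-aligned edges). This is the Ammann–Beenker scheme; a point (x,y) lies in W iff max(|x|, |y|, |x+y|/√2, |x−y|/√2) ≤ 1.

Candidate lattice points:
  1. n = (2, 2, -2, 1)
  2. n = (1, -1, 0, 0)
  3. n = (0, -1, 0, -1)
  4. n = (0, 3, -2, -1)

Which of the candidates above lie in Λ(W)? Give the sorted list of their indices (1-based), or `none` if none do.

Internal map: ζ^{3j} for j=0..3 gives (1,0), (−√2/2,√2/2), (0,−1), (√2/2,√2/2).
#1 (2, 2, -2, 1): internal (1.292893, 4.121320); octagon support 4.121320 vs apothem 1 → ∉ W
#2 (1, -1, 0, 0): internal (1.707107, -0.707107); octagon support 1.707107 vs apothem 1 → ∉ W
#3 (0, -1, 0, -1): internal (0.000000, -1.414214); octagon support 1.414214 vs apothem 1 → ∉ W
#4 (0, 3, -2, -1): internal (-2.828427, 3.414214); octagon support 4.414214 vs apothem 1 → ∉ W

none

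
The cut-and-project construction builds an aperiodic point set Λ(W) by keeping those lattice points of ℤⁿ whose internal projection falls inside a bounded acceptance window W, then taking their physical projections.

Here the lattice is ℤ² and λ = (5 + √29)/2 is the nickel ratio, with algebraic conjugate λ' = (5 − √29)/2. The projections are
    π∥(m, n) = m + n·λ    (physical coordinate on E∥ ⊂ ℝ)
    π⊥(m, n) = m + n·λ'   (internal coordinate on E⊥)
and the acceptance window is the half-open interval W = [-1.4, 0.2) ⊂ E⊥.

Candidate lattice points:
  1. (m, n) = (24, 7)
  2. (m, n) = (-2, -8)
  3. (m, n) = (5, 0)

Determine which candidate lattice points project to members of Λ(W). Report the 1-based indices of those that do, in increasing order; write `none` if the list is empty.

2

λ' = (5−√29)/2 ≈ -0.192582.
[1] lift (24,7): star map gives 22.651923; window check -1.4 ≤ 22.651923 < 0.2 is false → out
[2] lift (-2,-8): star map gives -0.459341; window check -1.4 ≤ -0.459341 < 0.2 is true → IN Λ
[3] lift (5,0): star map gives 5.000000; window check -1.4 ≤ 5.000000 < 0.2 is false → out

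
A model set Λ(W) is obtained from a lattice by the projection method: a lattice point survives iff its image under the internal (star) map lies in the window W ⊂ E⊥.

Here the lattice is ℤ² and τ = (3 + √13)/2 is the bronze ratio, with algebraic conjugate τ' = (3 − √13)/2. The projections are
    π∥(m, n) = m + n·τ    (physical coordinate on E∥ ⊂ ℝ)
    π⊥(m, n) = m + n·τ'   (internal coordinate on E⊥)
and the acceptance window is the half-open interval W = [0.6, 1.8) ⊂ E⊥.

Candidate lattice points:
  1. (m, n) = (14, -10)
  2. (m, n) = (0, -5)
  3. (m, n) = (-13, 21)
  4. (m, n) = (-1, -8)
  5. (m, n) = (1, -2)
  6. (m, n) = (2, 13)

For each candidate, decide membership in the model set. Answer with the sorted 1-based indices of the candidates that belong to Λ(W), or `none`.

2, 4, 5

τ' = (3−√13)/2 ≈ -0.30278.
candidate 1: (m,n)=(14,-10) → π∥ = 14-10·τ ≈ -19.02776, π⊥ = 14-10·τ' ≈ 17.02776 ∉ [0.6, 1.8) ⇒ out
candidate 2: (m,n)=(0,-5) → π∥ = 0-5·τ ≈ -16.51388, π⊥ = 0-5·τ' ≈ 1.51388 ∈ [0.6, 1.8) ⇒ IN Λ
candidate 3: (m,n)=(-13,21) → π∥ = -13+21·τ ≈ 56.35829, π⊥ = -13+21·τ' ≈ -19.35829 ∉ [0.6, 1.8) ⇒ out
candidate 4: (m,n)=(-1,-8) → π∥ = -1-8·τ ≈ -27.42221, π⊥ = -1-8·τ' ≈ 1.42221 ∈ [0.6, 1.8) ⇒ IN Λ
candidate 5: (m,n)=(1,-2) → π∥ = 1-2·τ ≈ -5.60555, π⊥ = 1-2·τ' ≈ 1.60555 ∈ [0.6, 1.8) ⇒ IN Λ
candidate 6: (m,n)=(2,13) → π∥ = 2+13·τ ≈ 44.93608, π⊥ = 2+13·τ' ≈ -1.93608 ∉ [0.6, 1.8) ⇒ out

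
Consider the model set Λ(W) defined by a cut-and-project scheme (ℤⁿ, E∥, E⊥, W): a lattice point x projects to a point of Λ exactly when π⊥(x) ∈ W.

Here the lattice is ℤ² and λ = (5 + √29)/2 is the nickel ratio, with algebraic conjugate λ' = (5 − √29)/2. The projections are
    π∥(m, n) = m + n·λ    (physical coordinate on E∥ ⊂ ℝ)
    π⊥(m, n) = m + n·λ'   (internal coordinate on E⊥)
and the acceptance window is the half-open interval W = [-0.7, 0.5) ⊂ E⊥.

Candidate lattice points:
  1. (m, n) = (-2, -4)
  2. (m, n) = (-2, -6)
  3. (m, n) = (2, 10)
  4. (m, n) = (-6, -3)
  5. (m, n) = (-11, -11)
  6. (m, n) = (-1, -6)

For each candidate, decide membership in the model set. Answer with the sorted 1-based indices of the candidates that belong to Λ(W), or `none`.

3, 6

λ' = (5−√29)/2 ≈ -0.192582.
#1 (-2,-4): internal coord -2 + (-4)·λ' = -1.229670; -1.229670 ∉ [-0.7, 0.5) → out
#2 (-2,-6): internal coord -2 + (-6)·λ' = -0.844506; -0.844506 ∉ [-0.7, 0.5) → out
#3 (2,10): internal coord 2 + (10)·λ' = +0.074176; +0.074176 ∈ [-0.7, 0.5) → IN Λ
#4 (-6,-3): internal coord -6 + (-3)·λ' = -5.422253; -5.422253 ∉ [-0.7, 0.5) → out
#5 (-11,-11): internal coord -11 + (-11)·λ' = -8.881594; -8.881594 ∉ [-0.7, 0.5) → out
#6 (-1,-6): internal coord -1 + (-6)·λ' = +0.155494; +0.155494 ∈ [-0.7, 0.5) → IN Λ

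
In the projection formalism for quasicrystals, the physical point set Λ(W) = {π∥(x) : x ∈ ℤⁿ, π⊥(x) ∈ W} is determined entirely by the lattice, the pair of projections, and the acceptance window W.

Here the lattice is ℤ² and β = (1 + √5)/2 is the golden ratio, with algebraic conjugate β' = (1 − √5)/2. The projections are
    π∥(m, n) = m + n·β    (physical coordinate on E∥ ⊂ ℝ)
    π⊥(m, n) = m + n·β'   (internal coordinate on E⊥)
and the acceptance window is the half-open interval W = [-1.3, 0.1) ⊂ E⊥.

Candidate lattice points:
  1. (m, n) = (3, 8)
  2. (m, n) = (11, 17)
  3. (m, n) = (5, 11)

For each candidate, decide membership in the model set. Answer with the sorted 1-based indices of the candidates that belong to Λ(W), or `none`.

none

Compute β' = (1−√5)/2 = -0.61803, so π⊥(m,n) = m -0.61803·n.
#1 (3,8): internal coord 3 + (8)·β' = -1.94427; -1.94427 ∉ [-1.3, 0.1) → out
#2 (11,17): internal coord 11 + (17)·β' = +0.49342; +0.49342 ∉ [-1.3, 0.1) → out
#3 (5,11): internal coord 5 + (11)·β' = -1.79837; -1.79837 ∉ [-1.3, 0.1) → out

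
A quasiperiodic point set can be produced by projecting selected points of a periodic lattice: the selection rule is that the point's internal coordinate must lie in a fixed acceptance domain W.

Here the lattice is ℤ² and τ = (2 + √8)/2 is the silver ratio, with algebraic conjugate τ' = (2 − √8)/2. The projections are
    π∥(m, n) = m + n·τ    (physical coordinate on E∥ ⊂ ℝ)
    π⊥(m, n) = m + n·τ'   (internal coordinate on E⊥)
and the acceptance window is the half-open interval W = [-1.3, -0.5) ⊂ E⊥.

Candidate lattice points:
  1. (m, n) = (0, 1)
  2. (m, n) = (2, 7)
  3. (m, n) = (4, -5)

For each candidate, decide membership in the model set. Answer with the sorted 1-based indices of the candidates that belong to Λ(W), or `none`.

τ' = (2−√8)/2 ≈ -0.41421.
[1] lift (0,1): star map gives -0.41421; window check -1.3 ≤ -0.41421 < -0.5 is false → out
[2] lift (2,7): star map gives -0.89949; window check -1.3 ≤ -0.89949 < -0.5 is true → IN Λ
[3] lift (4,-5): star map gives 6.07107; window check -1.3 ≤ 6.07107 < -0.5 is false → out

2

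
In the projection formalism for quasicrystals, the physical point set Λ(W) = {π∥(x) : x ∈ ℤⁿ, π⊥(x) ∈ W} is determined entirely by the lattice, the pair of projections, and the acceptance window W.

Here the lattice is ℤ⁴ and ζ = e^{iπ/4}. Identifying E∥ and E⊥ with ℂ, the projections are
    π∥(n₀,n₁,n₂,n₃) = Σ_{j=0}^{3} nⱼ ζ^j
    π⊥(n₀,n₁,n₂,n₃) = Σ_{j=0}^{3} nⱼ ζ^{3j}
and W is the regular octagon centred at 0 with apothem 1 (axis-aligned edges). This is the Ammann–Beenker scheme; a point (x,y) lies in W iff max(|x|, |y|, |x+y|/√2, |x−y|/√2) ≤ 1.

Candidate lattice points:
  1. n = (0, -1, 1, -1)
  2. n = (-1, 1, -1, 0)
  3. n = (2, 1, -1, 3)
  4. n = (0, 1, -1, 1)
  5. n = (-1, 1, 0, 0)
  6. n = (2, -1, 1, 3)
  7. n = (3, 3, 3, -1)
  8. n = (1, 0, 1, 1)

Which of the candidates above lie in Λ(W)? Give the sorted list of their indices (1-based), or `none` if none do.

π⊥(n) = n₀ + n₁ζ³ + n₂ζ⁶ + n₃ζ⁹ where ζ = e^{iπ/4}.
candidate 1: n = (0, -1, 1, -1) → π⊥ ≈ (+0.0000, -2.4142); max(|x|,|y|,|x±y|/√2) = 2.4142 > 1 ⇒ ∉ W
candidate 2: n = (-1, 1, -1, 0) → π⊥ ≈ (-1.7071, +1.7071); max(|x|,|y|,|x±y|/√2) = 2.4142 > 1 ⇒ ∉ W
candidate 3: n = (2, 1, -1, 3) → π⊥ ≈ (+3.4142, +3.8284); max(|x|,|y|,|x±y|/√2) = 5.1213 > 1 ⇒ ∉ W
candidate 4: n = (0, 1, -1, 1) → π⊥ ≈ (+0.0000, +2.4142); max(|x|,|y|,|x±y|/√2) = 2.4142 > 1 ⇒ ∉ W
candidate 5: n = (-1, 1, 0, 0) → π⊥ ≈ (-1.7071, +0.7071); max(|x|,|y|,|x±y|/√2) = 1.7071 > 1 ⇒ ∉ W
candidate 6: n = (2, -1, 1, 3) → π⊥ ≈ (+4.8284, +0.4142); max(|x|,|y|,|x±y|/√2) = 4.8284 > 1 ⇒ ∉ W
candidate 7: n = (3, 3, 3, -1) → π⊥ ≈ (+0.1716, -1.5858); max(|x|,|y|,|x±y|/√2) = 1.5858 > 1 ⇒ ∉ W
candidate 8: n = (1, 0, 1, 1) → π⊥ ≈ (+1.7071, -0.2929); max(|x|,|y|,|x±y|/√2) = 1.7071 > 1 ⇒ ∉ W

none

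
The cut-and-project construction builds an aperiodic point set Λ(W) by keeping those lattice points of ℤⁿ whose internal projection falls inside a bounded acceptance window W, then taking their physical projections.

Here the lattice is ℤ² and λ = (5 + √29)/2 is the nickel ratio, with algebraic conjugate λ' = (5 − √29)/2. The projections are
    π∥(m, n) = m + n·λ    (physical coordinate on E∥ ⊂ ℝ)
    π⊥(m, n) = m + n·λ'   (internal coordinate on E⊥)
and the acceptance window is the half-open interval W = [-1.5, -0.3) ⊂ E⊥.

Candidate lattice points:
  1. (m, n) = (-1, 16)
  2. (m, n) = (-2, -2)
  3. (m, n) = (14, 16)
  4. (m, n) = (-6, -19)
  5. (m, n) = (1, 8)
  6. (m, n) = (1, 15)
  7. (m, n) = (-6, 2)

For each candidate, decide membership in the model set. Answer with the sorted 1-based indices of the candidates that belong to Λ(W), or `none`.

Numerically λ ≈ 5.19258 and λ' = −1/λ ≈ -0.19258.
[1] lift (-1,16): star map gives -4.08132; window check -1.5 ≤ -4.08132 < -0.3 is false → out
[2] lift (-2,-2): star map gives -1.61484; window check -1.5 ≤ -1.61484 < -0.3 is false → out
[3] lift (14,16): star map gives 10.91868; window check -1.5 ≤ 10.91868 < -0.3 is false → out
[4] lift (-6,-19): star map gives -2.34093; window check -1.5 ≤ -2.34093 < -0.3 is false → out
[5] lift (1,8): star map gives -0.54066; window check -1.5 ≤ -0.54066 < -0.3 is true → IN Λ
[6] lift (1,15): star map gives -1.88874; window check -1.5 ≤ -1.88874 < -0.3 is false → out
[7] lift (-6,2): star map gives -6.38516; window check -1.5 ≤ -6.38516 < -0.3 is false → out

5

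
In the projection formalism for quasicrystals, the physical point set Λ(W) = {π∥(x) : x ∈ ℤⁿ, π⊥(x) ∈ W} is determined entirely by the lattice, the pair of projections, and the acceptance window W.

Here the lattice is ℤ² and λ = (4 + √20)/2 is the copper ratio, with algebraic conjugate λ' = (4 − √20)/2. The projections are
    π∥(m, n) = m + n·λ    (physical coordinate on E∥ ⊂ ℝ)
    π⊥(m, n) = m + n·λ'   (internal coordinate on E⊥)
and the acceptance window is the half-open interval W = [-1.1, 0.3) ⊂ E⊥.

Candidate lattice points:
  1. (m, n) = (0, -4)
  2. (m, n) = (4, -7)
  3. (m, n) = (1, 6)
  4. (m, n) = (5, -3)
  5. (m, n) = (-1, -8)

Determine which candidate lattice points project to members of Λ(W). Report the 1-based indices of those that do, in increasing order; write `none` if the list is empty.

3

Numerically λ ≈ 4.2361 and λ' = −1/λ ≈ -0.2361.
[1] lift (0,-4): star map gives 0.9443; window check -1.1 ≤ 0.9443 < 0.3 is false → out
[2] lift (4,-7): star map gives 5.6525; window check -1.1 ≤ 5.6525 < 0.3 is false → out
[3] lift (1,6): star map gives -0.4164; window check -1.1 ≤ -0.4164 < 0.3 is true → IN Λ
[4] lift (5,-3): star map gives 5.7082; window check -1.1 ≤ 5.7082 < 0.3 is false → out
[5] lift (-1,-8): star map gives 0.8885; window check -1.1 ≤ 0.8885 < 0.3 is false → out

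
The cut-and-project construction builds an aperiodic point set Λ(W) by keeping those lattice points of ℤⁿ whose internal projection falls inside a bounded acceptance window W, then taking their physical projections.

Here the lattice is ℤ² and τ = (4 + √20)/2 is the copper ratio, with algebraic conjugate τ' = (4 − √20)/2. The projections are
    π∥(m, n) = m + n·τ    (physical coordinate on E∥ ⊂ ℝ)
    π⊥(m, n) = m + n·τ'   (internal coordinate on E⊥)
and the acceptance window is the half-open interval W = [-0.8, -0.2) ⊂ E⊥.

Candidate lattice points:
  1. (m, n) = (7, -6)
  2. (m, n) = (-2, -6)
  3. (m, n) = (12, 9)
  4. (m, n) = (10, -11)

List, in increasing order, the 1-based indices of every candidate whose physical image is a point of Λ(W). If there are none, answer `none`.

Numerically τ ≈ 4.23607 and τ' = −1/τ ≈ -0.23607.
candidate 1: (m,n)=(7,-6) → π∥ = 7-6·τ ≈ -18.41641, π⊥ = 7-6·τ' ≈ 8.41641 ∉ [-0.8, -0.2) ⇒ out
candidate 2: (m,n)=(-2,-6) → π∥ = -2-6·τ ≈ -27.41641, π⊥ = -2-6·τ' ≈ -0.58359 ∈ [-0.8, -0.2) ⇒ IN Λ
candidate 3: (m,n)=(12,9) → π∥ = 12+9·τ ≈ 50.12461, π⊥ = 12+9·τ' ≈ 9.87539 ∉ [-0.8, -0.2) ⇒ out
candidate 4: (m,n)=(10,-11) → π∥ = 10-11·τ ≈ -36.59675, π⊥ = 10-11·τ' ≈ 12.59675 ∉ [-0.8, -0.2) ⇒ out

2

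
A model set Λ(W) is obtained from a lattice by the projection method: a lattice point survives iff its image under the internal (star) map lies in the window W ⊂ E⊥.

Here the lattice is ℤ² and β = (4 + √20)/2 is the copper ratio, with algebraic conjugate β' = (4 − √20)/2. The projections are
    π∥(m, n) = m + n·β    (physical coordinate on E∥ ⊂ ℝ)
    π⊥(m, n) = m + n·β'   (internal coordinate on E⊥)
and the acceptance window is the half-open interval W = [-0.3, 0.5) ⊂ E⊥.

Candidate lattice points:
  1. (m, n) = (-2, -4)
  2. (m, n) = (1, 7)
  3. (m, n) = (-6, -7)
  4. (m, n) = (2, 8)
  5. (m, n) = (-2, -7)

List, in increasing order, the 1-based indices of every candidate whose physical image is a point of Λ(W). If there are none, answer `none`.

4

β' = (4−√20)/2 ≈ -0.236068.
#1 (-2,-4): internal coord -2 + (-4)·β' = -1.055728; -1.055728 ∉ [-0.3, 0.5) → out
#2 (1,7): internal coord 1 + (7)·β' = -0.652476; -0.652476 ∉ [-0.3, 0.5) → out
#3 (-6,-7): internal coord -6 + (-7)·β' = -4.347524; -4.347524 ∉ [-0.3, 0.5) → out
#4 (2,8): internal coord 2 + (8)·β' = +0.111456; +0.111456 ∈ [-0.3, 0.5) → IN Λ
#5 (-2,-7): internal coord -2 + (-7)·β' = -0.347524; -0.347524 ∉ [-0.3, 0.5) → out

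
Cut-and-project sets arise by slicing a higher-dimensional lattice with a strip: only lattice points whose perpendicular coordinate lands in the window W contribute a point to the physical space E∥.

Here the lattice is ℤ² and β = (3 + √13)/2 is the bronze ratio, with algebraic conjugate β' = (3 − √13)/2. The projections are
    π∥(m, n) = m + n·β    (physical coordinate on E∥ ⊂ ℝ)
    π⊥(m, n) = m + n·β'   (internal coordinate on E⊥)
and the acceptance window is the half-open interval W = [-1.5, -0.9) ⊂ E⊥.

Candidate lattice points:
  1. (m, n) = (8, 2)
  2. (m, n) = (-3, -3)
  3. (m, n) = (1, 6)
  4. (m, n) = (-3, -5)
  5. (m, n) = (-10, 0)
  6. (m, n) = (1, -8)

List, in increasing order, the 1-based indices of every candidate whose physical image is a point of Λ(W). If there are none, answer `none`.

β' = (3−√13)/2 ≈ -0.3028.
[1] lift (8,2): star map gives 7.3944; window check -1.5 ≤ 7.3944 < -0.9 is false → out
[2] lift (-3,-3): star map gives -2.0917; window check -1.5 ≤ -2.0917 < -0.9 is false → out
[3] lift (1,6): star map gives -0.8167; window check -1.5 ≤ -0.8167 < -0.9 is false → out
[4] lift (-3,-5): star map gives -1.4861; window check -1.5 ≤ -1.4861 < -0.9 is true → IN Λ
[5] lift (-10,0): star map gives -10.0000; window check -1.5 ≤ -10.0000 < -0.9 is false → out
[6] lift (1,-8): star map gives 3.4222; window check -1.5 ≤ 3.4222 < -0.9 is false → out

4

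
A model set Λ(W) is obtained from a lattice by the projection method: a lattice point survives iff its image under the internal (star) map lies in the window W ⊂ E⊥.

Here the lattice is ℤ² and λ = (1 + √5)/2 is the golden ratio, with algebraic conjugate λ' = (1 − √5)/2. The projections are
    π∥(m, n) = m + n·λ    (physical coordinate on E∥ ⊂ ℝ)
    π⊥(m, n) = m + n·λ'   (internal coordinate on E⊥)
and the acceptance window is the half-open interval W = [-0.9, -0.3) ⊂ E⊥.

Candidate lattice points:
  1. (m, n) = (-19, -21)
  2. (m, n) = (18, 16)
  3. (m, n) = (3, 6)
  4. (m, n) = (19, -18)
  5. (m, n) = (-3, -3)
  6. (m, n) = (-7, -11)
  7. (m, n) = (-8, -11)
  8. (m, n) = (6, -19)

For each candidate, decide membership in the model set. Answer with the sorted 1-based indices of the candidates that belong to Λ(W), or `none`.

3

Compute λ' = (1−√5)/2 = -0.618034, so π⊥(m,n) = m -0.618034·n.
#1 (-19,-21): internal coord -19 + (-21)·λ' = -6.021286; -6.021286 ∉ [-0.9, -0.3) → out
#2 (18,16): internal coord 18 + (16)·λ' = +8.111456; +8.111456 ∉ [-0.9, -0.3) → out
#3 (3,6): internal coord 3 + (6)·λ' = -0.708204; -0.708204 ∈ [-0.9, -0.3) → IN Λ
#4 (19,-18): internal coord 19 + (-18)·λ' = +30.124612; +30.124612 ∉ [-0.9, -0.3) → out
#5 (-3,-3): internal coord -3 + (-3)·λ' = -1.145898; -1.145898 ∉ [-0.9, -0.3) → out
#6 (-7,-11): internal coord -7 + (-11)·λ' = -0.201626; -0.201626 ∉ [-0.9, -0.3) → out
#7 (-8,-11): internal coord -8 + (-11)·λ' = -1.201626; -1.201626 ∉ [-0.9, -0.3) → out
#8 (6,-19): internal coord 6 + (-19)·λ' = +17.742646; +17.742646 ∉ [-0.9, -0.3) → out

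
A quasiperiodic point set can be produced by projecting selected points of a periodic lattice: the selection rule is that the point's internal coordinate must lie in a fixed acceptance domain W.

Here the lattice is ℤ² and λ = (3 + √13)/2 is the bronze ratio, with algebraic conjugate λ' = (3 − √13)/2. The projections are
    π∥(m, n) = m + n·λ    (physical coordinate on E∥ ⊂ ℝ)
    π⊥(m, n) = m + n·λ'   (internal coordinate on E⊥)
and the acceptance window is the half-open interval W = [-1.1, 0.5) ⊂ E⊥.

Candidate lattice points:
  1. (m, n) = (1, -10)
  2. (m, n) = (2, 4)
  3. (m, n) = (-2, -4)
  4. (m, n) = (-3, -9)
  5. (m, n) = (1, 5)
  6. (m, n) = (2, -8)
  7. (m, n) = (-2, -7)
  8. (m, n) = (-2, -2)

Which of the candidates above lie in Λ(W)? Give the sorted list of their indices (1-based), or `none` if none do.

λ' = (3−√13)/2 ≈ -0.302776.
candidate 1: (m,n)=(1,-10) → π∥ = 1-10·λ ≈ -32.027756, π⊥ = 1-10·λ' ≈ 4.027756 ∉ [-1.1, 0.5) ⇒ out
candidate 2: (m,n)=(2,4) → π∥ = 2+4·λ ≈ 15.211103, π⊥ = 2+4·λ' ≈ 0.788897 ∉ [-1.1, 0.5) ⇒ out
candidate 3: (m,n)=(-2,-4) → π∥ = -2-4·λ ≈ -15.211103, π⊥ = -2-4·λ' ≈ -0.788897 ∈ [-1.1, 0.5) ⇒ IN Λ
candidate 4: (m,n)=(-3,-9) → π∥ = -3-9·λ ≈ -32.724981, π⊥ = -3-9·λ' ≈ -0.275019 ∈ [-1.1, 0.5) ⇒ IN Λ
candidate 5: (m,n)=(1,5) → π∥ = 1+5·λ ≈ 17.513878, π⊥ = 1+5·λ' ≈ -0.513878 ∈ [-1.1, 0.5) ⇒ IN Λ
candidate 6: (m,n)=(2,-8) → π∥ = 2-8·λ ≈ -24.422205, π⊥ = 2-8·λ' ≈ 4.422205 ∉ [-1.1, 0.5) ⇒ out
candidate 7: (m,n)=(-2,-7) → π∥ = -2-7·λ ≈ -25.119429, π⊥ = -2-7·λ' ≈ 0.119429 ∈ [-1.1, 0.5) ⇒ IN Λ
candidate 8: (m,n)=(-2,-2) → π∥ = -2-2·λ ≈ -8.605551, π⊥ = -2-2·λ' ≈ -1.394449 ∉ [-1.1, 0.5) ⇒ out

3, 4, 5, 7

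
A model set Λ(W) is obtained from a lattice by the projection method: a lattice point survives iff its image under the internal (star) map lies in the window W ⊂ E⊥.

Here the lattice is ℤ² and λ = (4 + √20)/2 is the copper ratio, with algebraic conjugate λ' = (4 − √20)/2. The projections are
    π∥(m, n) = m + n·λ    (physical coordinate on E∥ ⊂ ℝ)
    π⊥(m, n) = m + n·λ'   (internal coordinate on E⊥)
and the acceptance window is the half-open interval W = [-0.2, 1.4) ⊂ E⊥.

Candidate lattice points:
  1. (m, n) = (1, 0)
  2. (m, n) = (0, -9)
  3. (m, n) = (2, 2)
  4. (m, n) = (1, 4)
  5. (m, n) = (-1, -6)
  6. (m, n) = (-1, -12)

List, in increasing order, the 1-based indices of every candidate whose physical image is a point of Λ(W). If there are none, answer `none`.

Compute λ' = (4−√20)/2 = -0.236068, so π⊥(m,n) = m -0.236068·n.
[1] lift (1,0): star map gives 1.000000; window check -0.2 ≤ 1.000000 < 1.4 is true → IN Λ
[2] lift (0,-9): star map gives 2.124612; window check -0.2 ≤ 2.124612 < 1.4 is false → out
[3] lift (2,2): star map gives 1.527864; window check -0.2 ≤ 1.527864 < 1.4 is false → out
[4] lift (1,4): star map gives 0.055728; window check -0.2 ≤ 0.055728 < 1.4 is true → IN Λ
[5] lift (-1,-6): star map gives 0.416408; window check -0.2 ≤ 0.416408 < 1.4 is true → IN Λ
[6] lift (-1,-12): star map gives 1.832816; window check -0.2 ≤ 1.832816 < 1.4 is false → out

1, 4, 5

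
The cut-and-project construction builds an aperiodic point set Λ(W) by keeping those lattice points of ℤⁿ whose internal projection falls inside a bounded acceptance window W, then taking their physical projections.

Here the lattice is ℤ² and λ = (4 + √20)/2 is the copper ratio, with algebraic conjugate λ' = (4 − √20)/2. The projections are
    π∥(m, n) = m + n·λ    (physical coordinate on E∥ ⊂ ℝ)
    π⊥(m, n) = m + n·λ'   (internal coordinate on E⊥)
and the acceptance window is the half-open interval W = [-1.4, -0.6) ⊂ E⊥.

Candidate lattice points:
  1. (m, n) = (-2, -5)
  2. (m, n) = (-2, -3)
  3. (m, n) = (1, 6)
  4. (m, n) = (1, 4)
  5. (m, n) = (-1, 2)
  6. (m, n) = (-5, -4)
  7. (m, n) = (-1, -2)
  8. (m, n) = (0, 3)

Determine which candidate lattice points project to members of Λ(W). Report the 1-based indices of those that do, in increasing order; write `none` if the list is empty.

Compute λ' = (4−√20)/2 = -0.236068, so π⊥(m,n) = m -0.236068·n.
[1] lift (-2,-5): star map gives -0.819660; window check -1.4 ≤ -0.819660 < -0.6 is true → IN Λ
[2] lift (-2,-3): star map gives -1.291796; window check -1.4 ≤ -1.291796 < -0.6 is true → IN Λ
[3] lift (1,6): star map gives -0.416408; window check -1.4 ≤ -0.416408 < -0.6 is false → out
[4] lift (1,4): star map gives 0.055728; window check -1.4 ≤ 0.055728 < -0.6 is false → out
[5] lift (-1,2): star map gives -1.472136; window check -1.4 ≤ -1.472136 < -0.6 is false → out
[6] lift (-5,-4): star map gives -4.055728; window check -1.4 ≤ -4.055728 < -0.6 is false → out
[7] lift (-1,-2): star map gives -0.527864; window check -1.4 ≤ -0.527864 < -0.6 is false → out
[8] lift (0,3): star map gives -0.708204; window check -1.4 ≤ -0.708204 < -0.6 is true → IN Λ

1, 2, 8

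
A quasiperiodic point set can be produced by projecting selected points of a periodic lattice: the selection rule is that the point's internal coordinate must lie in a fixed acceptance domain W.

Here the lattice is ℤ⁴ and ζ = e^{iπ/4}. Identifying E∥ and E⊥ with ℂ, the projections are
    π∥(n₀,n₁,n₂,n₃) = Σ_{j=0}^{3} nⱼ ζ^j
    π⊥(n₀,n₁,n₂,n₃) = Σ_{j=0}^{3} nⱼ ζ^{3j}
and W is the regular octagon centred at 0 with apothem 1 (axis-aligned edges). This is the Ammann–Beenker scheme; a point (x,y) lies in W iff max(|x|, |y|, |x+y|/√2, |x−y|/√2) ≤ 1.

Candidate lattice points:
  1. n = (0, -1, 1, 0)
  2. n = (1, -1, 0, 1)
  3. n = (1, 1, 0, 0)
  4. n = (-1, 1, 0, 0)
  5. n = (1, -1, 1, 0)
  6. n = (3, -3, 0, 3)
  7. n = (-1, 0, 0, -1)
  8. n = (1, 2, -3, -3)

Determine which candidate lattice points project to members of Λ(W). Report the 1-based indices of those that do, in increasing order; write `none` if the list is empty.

Internal map: ζ^{3j} for j=0..3 gives (1,0), (−√2/2,√2/2), (0,−1), (√2/2,√2/2).
#1 (0, -1, 1, 0): internal (0.707107, -1.707107); octagon support 1.707107 vs apothem 1 → ∉ W
#2 (1, -1, 0, 1): internal (2.414214, 0.000000); octagon support 2.414214 vs apothem 1 → ∉ W
#3 (1, 1, 0, 0): internal (0.292893, 0.707107); octagon support 0.707107 vs apothem 1 → ∈ W
#4 (-1, 1, 0, 0): internal (-1.707107, 0.707107); octagon support 1.707107 vs apothem 1 → ∉ W
#5 (1, -1, 1, 0): internal (1.707107, -1.707107); octagon support 2.414214 vs apothem 1 → ∉ W
#6 (3, -3, 0, 3): internal (7.242641, 0.000000); octagon support 7.242641 vs apothem 1 → ∉ W
#7 (-1, 0, 0, -1): internal (-1.707107, -0.707107); octagon support 1.707107 vs apothem 1 → ∉ W
#8 (1, 2, -3, -3): internal (-2.535534, 2.292893); octagon support 3.414214 vs apothem 1 → ∉ W

3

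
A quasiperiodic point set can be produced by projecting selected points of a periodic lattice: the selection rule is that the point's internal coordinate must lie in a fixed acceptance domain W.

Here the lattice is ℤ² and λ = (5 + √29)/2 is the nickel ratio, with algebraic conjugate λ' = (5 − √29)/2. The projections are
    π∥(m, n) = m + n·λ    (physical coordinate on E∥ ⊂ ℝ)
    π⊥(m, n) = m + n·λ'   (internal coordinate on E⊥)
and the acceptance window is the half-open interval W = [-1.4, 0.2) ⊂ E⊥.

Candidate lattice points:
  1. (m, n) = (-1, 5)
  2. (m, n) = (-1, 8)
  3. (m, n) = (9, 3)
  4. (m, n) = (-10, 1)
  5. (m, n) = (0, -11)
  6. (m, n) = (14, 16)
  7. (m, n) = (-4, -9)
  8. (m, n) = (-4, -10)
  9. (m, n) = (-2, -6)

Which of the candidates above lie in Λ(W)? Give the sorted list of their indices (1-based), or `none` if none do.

9

Numerically λ ≈ 5.192582 and λ' = −1/λ ≈ -0.192582.
candidate 1: (m,n)=(-1,5) → π∥ = -1+5·λ ≈ 24.962912, π⊥ = -1+5·λ' ≈ -1.962912 ∉ [-1.4, 0.2) ⇒ out
candidate 2: (m,n)=(-1,8) → π∥ = -1+8·λ ≈ 40.540659, π⊥ = -1+8·λ' ≈ -2.540659 ∉ [-1.4, 0.2) ⇒ out
candidate 3: (m,n)=(9,3) → π∥ = 9+3·λ ≈ 24.577747, π⊥ = 9+3·λ' ≈ 8.422253 ∉ [-1.4, 0.2) ⇒ out
candidate 4: (m,n)=(-10,1) → π∥ = -10+1·λ ≈ -4.807418, π⊥ = -10+1·λ' ≈ -10.192582 ∉ [-1.4, 0.2) ⇒ out
candidate 5: (m,n)=(0,-11) → π∥ = 0-11·λ ≈ -57.118406, π⊥ = 0-11·λ' ≈ 2.118406 ∉ [-1.4, 0.2) ⇒ out
candidate 6: (m,n)=(14,16) → π∥ = 14+16·λ ≈ 97.081318, π⊥ = 14+16·λ' ≈ 10.918682 ∉ [-1.4, 0.2) ⇒ out
candidate 7: (m,n)=(-4,-9) → π∥ = -4-9·λ ≈ -50.733242, π⊥ = -4-9·λ' ≈ -2.266758 ∉ [-1.4, 0.2) ⇒ out
candidate 8: (m,n)=(-4,-10) → π∥ = -4-10·λ ≈ -55.925824, π⊥ = -4-10·λ' ≈ -2.074176 ∉ [-1.4, 0.2) ⇒ out
candidate 9: (m,n)=(-2,-6) → π∥ = -2-6·λ ≈ -33.155494, π⊥ = -2-6·λ' ≈ -0.844506 ∈ [-1.4, 0.2) ⇒ IN Λ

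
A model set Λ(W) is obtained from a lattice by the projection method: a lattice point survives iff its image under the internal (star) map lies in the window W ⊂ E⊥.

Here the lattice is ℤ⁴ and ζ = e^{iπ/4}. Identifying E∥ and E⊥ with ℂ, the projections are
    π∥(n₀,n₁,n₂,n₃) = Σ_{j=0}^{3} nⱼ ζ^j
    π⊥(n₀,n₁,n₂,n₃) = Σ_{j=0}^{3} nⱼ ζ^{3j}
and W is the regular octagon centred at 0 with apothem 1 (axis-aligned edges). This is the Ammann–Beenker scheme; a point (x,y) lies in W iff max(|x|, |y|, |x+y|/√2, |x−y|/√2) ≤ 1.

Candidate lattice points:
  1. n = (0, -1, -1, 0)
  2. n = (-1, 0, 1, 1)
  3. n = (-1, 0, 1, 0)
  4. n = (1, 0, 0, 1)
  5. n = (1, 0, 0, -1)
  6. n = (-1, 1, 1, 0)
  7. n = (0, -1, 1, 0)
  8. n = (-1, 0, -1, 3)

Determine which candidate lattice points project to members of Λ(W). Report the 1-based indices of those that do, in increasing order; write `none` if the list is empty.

Internal map: ζ^{3j} for j=0..3 gives (1,0), (−√2/2,√2/2), (0,−1), (√2/2,√2/2).
candidate 1: n = (0, -1, -1, 0) → π⊥ ≈ (+0.7071, +0.2929); max(|x|,|y|,|x±y|/√2) = 0.7071 ≤ 1 ⇒ ∈ W
candidate 2: n = (-1, 0, 1, 1) → π⊥ ≈ (-0.2929, -0.2929); max(|x|,|y|,|x±y|/√2) = 0.4142 ≤ 1 ⇒ ∈ W
candidate 3: n = (-1, 0, 1, 0) → π⊥ ≈ (-1.0000, -1.0000); max(|x|,|y|,|x±y|/√2) = 1.4142 > 1 ⇒ ∉ W
candidate 4: n = (1, 0, 0, 1) → π⊥ ≈ (+1.7071, +0.7071); max(|x|,|y|,|x±y|/√2) = 1.7071 > 1 ⇒ ∉ W
candidate 5: n = (1, 0, 0, -1) → π⊥ ≈ (+0.2929, -0.7071); max(|x|,|y|,|x±y|/√2) = 0.7071 ≤ 1 ⇒ ∈ W
candidate 6: n = (-1, 1, 1, 0) → π⊥ ≈ (-1.7071, -0.2929); max(|x|,|y|,|x±y|/√2) = 1.7071 > 1 ⇒ ∉ W
candidate 7: n = (0, -1, 1, 0) → π⊥ ≈ (+0.7071, -1.7071); max(|x|,|y|,|x±y|/√2) = 1.7071 > 1 ⇒ ∉ W
candidate 8: n = (-1, 0, -1, 3) → π⊥ ≈ (+1.1213, +3.1213); max(|x|,|y|,|x±y|/√2) = 3.1213 > 1 ⇒ ∉ W

1, 2, 5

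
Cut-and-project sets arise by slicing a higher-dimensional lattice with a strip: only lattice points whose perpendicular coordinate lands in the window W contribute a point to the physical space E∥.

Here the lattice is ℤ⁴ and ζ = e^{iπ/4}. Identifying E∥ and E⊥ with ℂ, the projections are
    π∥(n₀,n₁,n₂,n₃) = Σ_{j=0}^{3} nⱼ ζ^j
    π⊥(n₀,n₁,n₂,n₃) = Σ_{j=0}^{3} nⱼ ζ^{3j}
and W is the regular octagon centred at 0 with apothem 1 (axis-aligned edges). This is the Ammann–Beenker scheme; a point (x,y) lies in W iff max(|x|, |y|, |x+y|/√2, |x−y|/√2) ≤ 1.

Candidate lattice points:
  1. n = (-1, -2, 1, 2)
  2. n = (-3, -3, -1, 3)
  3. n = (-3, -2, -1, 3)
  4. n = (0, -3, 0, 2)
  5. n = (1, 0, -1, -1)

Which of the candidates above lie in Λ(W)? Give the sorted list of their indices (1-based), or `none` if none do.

Internal map: ζ^{3j} for j=0..3 gives (1,0), (−√2/2,√2/2), (0,−1), (√2/2,√2/2).
candidate 1: n = (-1, -2, 1, 2) → π⊥ ≈ (+1.8284, -1.0000); max(|x|,|y|,|x±y|/√2) = 2.0000 > 1 ⇒ ∉ W
candidate 2: n = (-3, -3, -1, 3) → π⊥ ≈ (+1.2426, +1.0000); max(|x|,|y|,|x±y|/√2) = 1.5858 > 1 ⇒ ∉ W
candidate 3: n = (-3, -2, -1, 3) → π⊥ ≈ (+0.5355, +1.7071); max(|x|,|y|,|x±y|/√2) = 1.7071 > 1 ⇒ ∉ W
candidate 4: n = (0, -3, 0, 2) → π⊥ ≈ (+3.5355, -0.7071); max(|x|,|y|,|x±y|/√2) = 3.5355 > 1 ⇒ ∉ W
candidate 5: n = (1, 0, -1, -1) → π⊥ ≈ (+0.2929, +0.2929); max(|x|,|y|,|x±y|/√2) = 0.4142 ≤ 1 ⇒ ∈ W

5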